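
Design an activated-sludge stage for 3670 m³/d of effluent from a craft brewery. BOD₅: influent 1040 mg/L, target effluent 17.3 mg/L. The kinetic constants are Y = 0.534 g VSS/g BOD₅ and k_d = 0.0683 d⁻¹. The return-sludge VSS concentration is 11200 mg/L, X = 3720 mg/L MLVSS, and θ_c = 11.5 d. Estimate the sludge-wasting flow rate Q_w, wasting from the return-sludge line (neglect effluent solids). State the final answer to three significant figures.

Q_w ≈ 100 m³/d

From the SRT design equation V = Y Q (S₀−S) θ_c / [X (1 + k_d θ_c)] = 0.534 × 3670 × (1040 − 17.3) × 11.5 / [3720 × (1 + 0.0683 × 11.5)] = 2.3×10^7 / 6642 = 3470 m³.
θ_c = V·X/(Q_w·X_r) when wasting from the recycle, so Q_w = V·X/(θ_c·X_r) = 3470 × 3720 / (11.5 × 11200) = 100.2 m³/d.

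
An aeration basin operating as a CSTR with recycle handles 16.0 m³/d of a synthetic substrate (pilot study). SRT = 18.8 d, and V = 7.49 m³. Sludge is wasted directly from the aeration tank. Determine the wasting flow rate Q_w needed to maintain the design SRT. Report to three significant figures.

With mixed-liquor wasting, θ_c = V/Q_w, so Q_w = V/θ_c = 7.490/18.8 = 0.3984 m³/d.

Q_w ≈ 0.398 m³/d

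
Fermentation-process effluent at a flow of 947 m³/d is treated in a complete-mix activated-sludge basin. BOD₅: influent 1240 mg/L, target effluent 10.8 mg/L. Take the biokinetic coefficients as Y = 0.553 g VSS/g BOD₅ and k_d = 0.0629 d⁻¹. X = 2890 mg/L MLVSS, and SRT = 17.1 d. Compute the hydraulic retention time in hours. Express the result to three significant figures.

Rearranging the biomass balance for a CMAS with decay, V = Y·Q·ΔS·θ_c / [X·(1+k_d θ_c)] = 0.553 × 947 × (1240 − 10.8) × 17.1 / [2890 × (1 + 0.0629 × 17.1)] = 1.1×10^7 / 5998 = 1835 m³.
HRT = V/Q = 1835 m³ / 947 m³·d⁻¹ = 1.938 d × 24 = 46.51 h.

τ ≈ 46.5 h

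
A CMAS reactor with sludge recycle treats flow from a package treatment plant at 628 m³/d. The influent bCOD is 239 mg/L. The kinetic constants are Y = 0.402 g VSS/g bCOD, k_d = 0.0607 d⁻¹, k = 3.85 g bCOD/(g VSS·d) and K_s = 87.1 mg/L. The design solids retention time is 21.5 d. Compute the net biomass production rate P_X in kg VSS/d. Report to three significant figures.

Effluent substrate depends only on kinetics and SRT: S = K_s(1 + k_d θ_c) / [θ_c(Yk − k_d) − 1] = 87.1 × (1 + 0.0607 × 21.5) / [21.5 × (0.402 × 3.85 − 0.0607) − 1] = 200.8 / 30.97 = 6.483 mg/L.
The observed yield is Y_obs = Y/(1 + k_d·θ_c) = 0.402 / (1 + 0.0607 × 21.5) = 0.402 / 2.305 = 0.1744 g VSS per g bCOD removed.
Substrate removed = Q·(S₀ − S) = 628 m³/d × (239 − 6.48) g/m³ = 1.46×10^5 g/d = 146.0 kg/d.
So the net sludge growth is P_X = 0.1744 × 146.0 = 25.47 kg VSS/d.

P_X ≈ 25.5 kg VSS/d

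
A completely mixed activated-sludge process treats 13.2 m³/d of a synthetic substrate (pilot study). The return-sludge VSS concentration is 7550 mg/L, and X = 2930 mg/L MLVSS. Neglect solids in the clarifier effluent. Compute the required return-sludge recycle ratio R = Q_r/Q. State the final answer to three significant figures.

R ≈ 0.634

R = Q_r/Q = X/(X_r − X) = 2930 / (7550 − 2930) = 0.6342.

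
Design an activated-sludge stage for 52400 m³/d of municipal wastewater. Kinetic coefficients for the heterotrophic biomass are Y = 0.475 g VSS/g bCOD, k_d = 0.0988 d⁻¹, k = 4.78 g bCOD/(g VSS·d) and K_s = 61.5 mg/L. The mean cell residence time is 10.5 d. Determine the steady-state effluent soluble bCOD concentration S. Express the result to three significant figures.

S ≈ 5.75 mg/L

For a completely mixed reactor with recycle the Lawrence–McCarty relation gives S = K_s·(1 + k_d·θ_c) / [θ_c·(Y·k − k_d) − 1] = 61.5 × (1 + 0.0988 × 10.5) / [10.5 × (0.475 × 4.78 − 0.0988) − 1] = 125.3 / 21.80 = 5.747 mg/L.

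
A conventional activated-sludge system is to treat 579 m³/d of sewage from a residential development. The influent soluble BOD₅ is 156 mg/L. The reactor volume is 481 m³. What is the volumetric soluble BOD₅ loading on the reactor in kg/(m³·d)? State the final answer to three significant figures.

L_v ≈ 0.188 kg soluble BOD₅/(m³·d)

Applied soluble BOD₅ load per unit volume = Q·S₀/V = (579 × 156/1000)/481.0 = 0.1878 kg soluble BOD₅·m⁻³·d⁻¹.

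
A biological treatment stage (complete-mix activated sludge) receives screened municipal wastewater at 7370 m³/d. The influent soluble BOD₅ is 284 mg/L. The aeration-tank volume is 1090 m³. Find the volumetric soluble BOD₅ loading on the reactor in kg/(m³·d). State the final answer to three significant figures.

Volumetric loading L_v = Q·S₀ / V = 7370 × 284 g/m³ / 1090 m³ = 1920 g/(m³·d) = 1.920 kg soluble BOD₅/(m³·d).

L_v ≈ 1.92 kg soluble BOD₅/(m³·d)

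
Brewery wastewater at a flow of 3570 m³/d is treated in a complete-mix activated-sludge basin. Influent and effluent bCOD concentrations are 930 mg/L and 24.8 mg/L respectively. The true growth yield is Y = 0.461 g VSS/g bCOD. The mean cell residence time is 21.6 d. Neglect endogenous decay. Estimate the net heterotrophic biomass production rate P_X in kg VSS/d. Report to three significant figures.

P_X ≈ 1490 kg VSS/d

Since k_d ≈ 0, Y_obs = Y = 0.461 g VSS/g bCOD.
Q·(S₀ − S) = 3570 × (930 − 24.8) × 10⁻³ = 3232 kg/d removed.
P_X = Y_obs · Q(S₀ − S) = 0.4610 × 3232 = 1490 kg VSS/d.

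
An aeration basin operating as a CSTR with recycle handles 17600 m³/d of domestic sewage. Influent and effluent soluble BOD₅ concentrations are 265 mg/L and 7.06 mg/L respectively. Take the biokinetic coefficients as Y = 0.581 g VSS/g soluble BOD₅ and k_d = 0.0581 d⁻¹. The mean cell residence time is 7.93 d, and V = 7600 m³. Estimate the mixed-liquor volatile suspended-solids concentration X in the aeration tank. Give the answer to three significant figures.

From V·X·(1 + k_d·θ_c) = Y·Q·(S₀ − S)·θ_c: X = 0.581 × 17600 × (265 − 7.06) × 7.93 / [7600 × (1 + 0.0581 × 7.93)] = 1884 mg/L.

X ≈ 1880 mg/L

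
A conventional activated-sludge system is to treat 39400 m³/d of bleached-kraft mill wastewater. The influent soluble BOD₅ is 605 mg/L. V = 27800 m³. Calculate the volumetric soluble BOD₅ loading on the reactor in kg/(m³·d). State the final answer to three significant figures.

L_v ≈ 0.857 kg soluble BOD₅/(m³·d)

Applied soluble BOD₅ load per unit volume = Q·S₀/V = (39400 × 605/1000)/27800 = 0.8574 kg soluble BOD₅·m⁻³·d⁻¹.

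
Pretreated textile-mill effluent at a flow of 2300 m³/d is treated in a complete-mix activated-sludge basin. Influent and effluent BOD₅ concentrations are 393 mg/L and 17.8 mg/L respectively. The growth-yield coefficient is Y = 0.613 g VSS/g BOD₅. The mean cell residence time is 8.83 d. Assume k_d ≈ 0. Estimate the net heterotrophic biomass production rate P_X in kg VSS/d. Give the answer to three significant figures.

Since k_d ≈ 0, Y_obs = Y = 0.613 g VSS/g BOD₅.
ΔS = 393 − 17.8 = 375.2 mg/L, so the substrate removal rate is 2300 × 375.2/1000 = 863.0 kg BOD₅/d.
P_X = Y_obs · Q(S₀ − S) = 0.6130 × 863.0 = 529.0 kg VSS/d.

P_X ≈ 529 kg VSS/d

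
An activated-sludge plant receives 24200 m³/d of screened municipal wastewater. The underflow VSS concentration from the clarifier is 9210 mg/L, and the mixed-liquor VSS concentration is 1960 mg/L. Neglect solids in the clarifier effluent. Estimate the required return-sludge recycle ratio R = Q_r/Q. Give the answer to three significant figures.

R ≈ 0.270

Mass balance around the secondary clarifier (neglecting effluent solids): R = X / (X_r − X) = 1960 / (9210 − 1960) = 0.2703.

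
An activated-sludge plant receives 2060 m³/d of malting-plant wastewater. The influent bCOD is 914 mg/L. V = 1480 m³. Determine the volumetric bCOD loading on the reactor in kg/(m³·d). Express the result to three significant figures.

L_v ≈ 1.27 kg bCOD/(m³·d)

Volumetric loading L_v = Q·S₀ / V = 2060 × 914 g/m³ / 1480 m³ = 1272 g/(m³·d) = 1.272 kg bCOD/(m³·d).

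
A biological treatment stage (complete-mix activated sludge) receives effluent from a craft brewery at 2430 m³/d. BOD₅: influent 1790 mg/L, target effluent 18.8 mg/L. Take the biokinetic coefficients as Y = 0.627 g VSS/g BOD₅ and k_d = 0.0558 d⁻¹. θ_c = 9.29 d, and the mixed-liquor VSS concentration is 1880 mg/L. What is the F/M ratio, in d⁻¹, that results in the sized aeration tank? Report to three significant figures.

Steady-state biomass mass balance: V·X·(1 + k_d·θ_c) = Y·Q·(S₀ − S)·θ_c, so V = 0.627 × 2430 × (1790 − 18.8) × 9.29 / [1880 × (1 + 0.0558 × 9.29)] = 2.51×10^7 / 2855 = 8783 m³.
F/M = applied load / biomass = Q·S₀/(V·X) = 2430 × 1790 / (8783 × 1880) = 0.2634 d⁻¹.

F/M ≈ 0.263 d⁻¹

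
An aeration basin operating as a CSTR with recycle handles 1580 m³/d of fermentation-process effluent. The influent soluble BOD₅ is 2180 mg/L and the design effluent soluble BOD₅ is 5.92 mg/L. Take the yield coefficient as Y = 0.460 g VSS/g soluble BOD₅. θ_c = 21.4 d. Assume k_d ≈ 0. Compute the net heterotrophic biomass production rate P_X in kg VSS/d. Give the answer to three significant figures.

No decay correction is needed, so Y_obs = Y = 0.460.
ΔS = 2180 − 5.92 = 2174 mg/L, so the substrate removal rate is 1580 × 2174/1000 = 3435 kg soluble BOD₅/d.
So the net sludge growth is P_X = 0.4600 × 3435 = 1580 kg VSS/d.

P_X ≈ 1580 kg VSS/d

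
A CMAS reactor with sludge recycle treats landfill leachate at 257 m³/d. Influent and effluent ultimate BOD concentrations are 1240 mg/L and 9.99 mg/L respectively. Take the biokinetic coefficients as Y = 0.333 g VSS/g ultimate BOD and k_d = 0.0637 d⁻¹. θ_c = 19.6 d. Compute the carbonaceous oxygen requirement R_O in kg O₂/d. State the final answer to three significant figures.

Observed yield with endogenous decay: Y_obs = Y / (1 + k_d·θ_c) = 0.333 / (1 + 0.0637 × 19.6) = 0.333 / 2.249 = 0.1481 g VSS/g ultimate BOD.
Q·(S₀ − S) = 257 × (1240 − 9.99) × 10⁻³ = 316.1 kg/d removed.
P_X = Y_obs·Q·(S₀ − S) = 0.1481 × 316.1 = 46.82 kg VSS/d.
R_O = Q·ΔS − 1.42 P_X = 316.1 − 66.48 = 249.6 kg O₂/d.

R_O ≈ 250 kg O₂/d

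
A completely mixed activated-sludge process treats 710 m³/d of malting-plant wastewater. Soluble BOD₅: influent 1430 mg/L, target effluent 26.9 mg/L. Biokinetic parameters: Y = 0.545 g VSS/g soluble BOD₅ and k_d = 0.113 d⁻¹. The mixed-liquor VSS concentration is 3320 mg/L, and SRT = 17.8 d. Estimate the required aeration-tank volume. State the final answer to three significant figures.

Steady-state biomass mass balance: V·X·(1 + k_d·θ_c) = Y·Q·(S₀ − S)·θ_c, so V = 0.545 × 710 × (1430 − 26.9) × 17.8 / [3320 × (1 + 0.113 × 17.8)] = 9.66×10^6 / 9998 = 966.6 m³.

V ≈ 967 m³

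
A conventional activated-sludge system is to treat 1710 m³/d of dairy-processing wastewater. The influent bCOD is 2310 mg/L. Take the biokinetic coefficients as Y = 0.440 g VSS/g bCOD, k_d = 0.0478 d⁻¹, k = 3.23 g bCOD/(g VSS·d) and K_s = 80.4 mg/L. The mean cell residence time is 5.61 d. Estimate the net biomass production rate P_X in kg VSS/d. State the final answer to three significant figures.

P_X ≈ 1360 kg VSS/d

For a completely mixed reactor with recycle the Lawrence–McCarty relation gives S = K_s·(1 + k_d·θ_c) / [θ_c·(Y·k − k_d) − 1] = 80.4 × (1 + 0.0478 × 5.61) / [5.61 × (0.440 × 3.23 − 0.0478) − 1] = 102.0 / 6.705 = 15.21 mg/L.
The observed yield is Y_obs = Y/(1 + k_d·θ_c) = 0.440 / (1 + 0.0478 × 5.61) = 0.440 / 1.268 = 0.3470 g VSS per g bCOD removed.
ΔS = 2310 − 15.2 = 2295 mg/L, so the substrate removal rate is 1710 × 2295/1000 = 3924 kg bCOD/d.
Biomass produced: P_X = Y_obs·Q·ΔS = 0.3470 × 3924 ≈ 1362 kg VSS/d.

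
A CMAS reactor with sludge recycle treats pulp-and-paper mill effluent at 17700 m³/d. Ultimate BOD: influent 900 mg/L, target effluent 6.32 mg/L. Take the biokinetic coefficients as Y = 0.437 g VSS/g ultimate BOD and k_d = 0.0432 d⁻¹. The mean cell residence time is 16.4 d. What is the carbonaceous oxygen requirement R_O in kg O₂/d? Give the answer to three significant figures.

Y_obs = Y / (1 + k_d θ_c) = 0.437 / (1 + 0.0432 × 16.4) = 0.437 / 1.708 = 0.2558.
Q·(S₀ − S) = 17700 × (900 − 6.32) × 10⁻³ = 15818 kg/d removed.
Biomass synthesised: P_X = Y_obs × 15818 = 4046 kg VSS/d.
Carbonaceous O₂ demand = substrate oxidised − cell-mass equivalent = 15818 − 1.42 × 4046 = 10073 kg O₂/d.

R_O ≈ 10100 kg O₂/d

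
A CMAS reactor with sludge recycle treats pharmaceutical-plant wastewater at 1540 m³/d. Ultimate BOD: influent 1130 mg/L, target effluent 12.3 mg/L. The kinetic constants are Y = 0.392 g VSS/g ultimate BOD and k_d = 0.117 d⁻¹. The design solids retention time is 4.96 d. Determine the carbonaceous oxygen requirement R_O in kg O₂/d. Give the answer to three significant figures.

R_O ≈ 1110 kg O₂/d

Y_obs = Y / (1 + k_d θ_c) = 0.392 / (1 + 0.117 × 4.96) = 0.392 / 1.580 = 0.2481.
Mass of ultimate BOD removed per day: Q(S₀ − S) = 1540 × 1118 g/m³ = 1721 kg/d.
Net sludge production P_X = 0.2481 × 1721 = 427.0 kg VSS/d.
R_O = Q·(S₀ − S) − 1.42·P_X = 1721 − 1.42 × 427.0 = 1115 kg O₂/d.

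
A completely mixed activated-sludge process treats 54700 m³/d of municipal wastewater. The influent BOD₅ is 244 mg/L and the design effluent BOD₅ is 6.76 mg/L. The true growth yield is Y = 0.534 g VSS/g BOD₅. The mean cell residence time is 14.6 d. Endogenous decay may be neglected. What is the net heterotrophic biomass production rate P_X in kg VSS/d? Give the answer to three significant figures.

With endogenous decay neglected, the observed yield equals the true yield: Y_obs = Y = 0.534 g VSS/g BOD₅.
Q·(S₀ − S) = 54700 × (244 − 6.76) × 10⁻³ = 12977 kg/d removed.
Biomass produced: P_X = Y_obs·Q·ΔS = 0.5340 × 12977 ≈ 6930 kg VSS/d.

P_X ≈ 6930 kg VSS/d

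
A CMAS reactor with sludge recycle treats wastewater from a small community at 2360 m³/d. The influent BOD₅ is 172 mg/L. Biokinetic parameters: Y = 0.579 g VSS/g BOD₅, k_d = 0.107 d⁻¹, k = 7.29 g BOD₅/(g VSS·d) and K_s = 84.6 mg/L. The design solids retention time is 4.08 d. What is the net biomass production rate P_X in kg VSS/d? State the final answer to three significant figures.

P_X ≈ 156 kg VSS/d

Effluent substrate depends only on kinetics and SRT: S = K_s(1 + k_d θ_c) / [θ_c(Yk − k_d) − 1] = 84.6 × (1 + 0.107 × 4.08) / [4.08 × (0.579 × 7.29 − 0.107) − 1] = 121.5 / 15.78 = 7.699 mg/L.
Y_obs = Y / (1 + k_d θ_c) = 0.579 / (1 + 0.107 × 4.08) = 0.579 / 1.437 = 0.4030.
Mass of BOD₅ removed per day: Q(S₀ − S) = 2360 × 164.3 g/m³ = 387.7 kg/d.
Net biomass production P_X = Y_obs × Q·(S₀ − S) = 0.4030 × 387.7 = 156.3 kg VSS/d.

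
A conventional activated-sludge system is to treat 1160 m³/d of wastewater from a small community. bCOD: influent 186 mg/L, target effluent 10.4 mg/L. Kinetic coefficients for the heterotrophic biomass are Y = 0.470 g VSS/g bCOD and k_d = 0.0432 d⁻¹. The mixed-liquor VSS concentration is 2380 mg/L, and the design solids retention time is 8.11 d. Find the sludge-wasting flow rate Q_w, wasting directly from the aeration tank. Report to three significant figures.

From the SRT design equation V = Y Q (S₀−S) θ_c / [X (1 + k_d θ_c)] = 0.470 × 1160 × (186 − 10.4) × 8.11 / [2380 × (1 + 0.0432 × 8.11)] = 7.76×10^5 / 3214 = 241.6 m³.
For wasting at MLVSS concentration, Q_w = V/θ_c = 241.6/8.11 = 29.79 m³/d.

Q_w ≈ 29.8 m³/d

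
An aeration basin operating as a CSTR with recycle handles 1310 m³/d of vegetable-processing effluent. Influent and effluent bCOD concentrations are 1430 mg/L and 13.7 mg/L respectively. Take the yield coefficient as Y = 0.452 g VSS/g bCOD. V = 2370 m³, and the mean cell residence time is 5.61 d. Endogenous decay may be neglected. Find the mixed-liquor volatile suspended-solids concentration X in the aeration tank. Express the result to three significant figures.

X ≈ 1990 mg/L

Without decay, X = Y Q (S₀−S) θ_c / V = 0.452 × 1310 × (1430 − 13.7) × 5.61 / 2370 = 1985 mg/L.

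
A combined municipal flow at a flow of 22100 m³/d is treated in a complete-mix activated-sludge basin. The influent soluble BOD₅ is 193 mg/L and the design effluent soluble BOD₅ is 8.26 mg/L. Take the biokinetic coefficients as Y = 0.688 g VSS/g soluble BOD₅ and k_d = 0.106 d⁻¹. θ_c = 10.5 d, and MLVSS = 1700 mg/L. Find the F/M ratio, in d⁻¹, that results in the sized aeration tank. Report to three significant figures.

F/M ≈ 0.306 d⁻¹

Steady-state biomass mass balance: V·X·(1 + k_d·θ_c) = Y·Q·(S₀ − S)·θ_c, so V = 0.688 × 22100 × (193 − 8.26) × 10.5 / [1700 × (1 + 0.106 × 10.5)] = 2.95×10^7 / 3592 = 8211 m³.
Food-to-microorganism ratio F/M = Q S₀ / (V X) = 22100 × 193 / (8211 × 1700) = 0.3056 d⁻¹.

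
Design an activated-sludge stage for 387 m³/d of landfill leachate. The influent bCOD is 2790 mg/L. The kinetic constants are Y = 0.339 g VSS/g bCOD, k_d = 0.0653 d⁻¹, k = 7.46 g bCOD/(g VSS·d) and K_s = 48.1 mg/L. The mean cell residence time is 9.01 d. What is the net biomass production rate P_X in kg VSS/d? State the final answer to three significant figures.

For a completely mixed reactor with recycle the Lawrence–McCarty relation gives S = K_s·(1 + k_d·θ_c) / [θ_c·(Y·k − k_d) − 1] = 48.1 × (1 + 0.0653 × 9.01) / [9.01 × (0.339 × 7.46 − 0.0653) − 1] = 76.40 / 21.20 = 3.604 mg/L.
The observed yield is Y_obs = Y/(1 + k_d·θ_c) = 0.339 / (1 + 0.0653 × 9.01) = 0.339 / 1.588 = 0.2134 g VSS per g bCOD removed.
Substrate removed = Q·(S₀ − S) = 387 m³/d × (2790 − 3.60) g/m³ = 1.08×10^6 g/d = 1078 kg/d.
P_X = Y_obs · Q(S₀ − S) = 0.2134 × 1078 = 230.1 kg VSS/d.

P_X ≈ 230 kg VSS/d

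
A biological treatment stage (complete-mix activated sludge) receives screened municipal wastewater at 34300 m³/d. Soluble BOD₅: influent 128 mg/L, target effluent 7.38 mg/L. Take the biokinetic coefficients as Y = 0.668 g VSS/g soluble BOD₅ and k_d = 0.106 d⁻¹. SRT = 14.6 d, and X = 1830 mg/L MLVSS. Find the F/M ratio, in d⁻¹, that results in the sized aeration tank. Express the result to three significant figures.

Steady-state biomass mass balance: V·X·(1 + k_d·θ_c) = Y·Q·(S₀ − S)·θ_c, so V = 0.668 × 34300 × (128 − 7.38) × 14.6 / [1830 × (1 + 0.106 × 14.6)] = 4.03×10^7 / 4662 = 8655 m³.
F/M = applied load / biomass = Q·S₀/(V·X) = 34300 × 128 / (8655 × 1830) = 0.2772 d⁻¹.

F/M ≈ 0.277 d⁻¹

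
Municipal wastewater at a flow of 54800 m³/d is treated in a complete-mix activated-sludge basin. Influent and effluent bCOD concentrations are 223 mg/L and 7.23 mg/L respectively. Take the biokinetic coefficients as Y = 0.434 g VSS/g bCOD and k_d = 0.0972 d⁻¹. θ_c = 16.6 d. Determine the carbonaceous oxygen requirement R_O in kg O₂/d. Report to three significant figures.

Correct the yield for decay: Y_obs = Y/(1 + k_d θ_c) = 0.434 / (1 + 0.0972 × 16.6) = 0.434 / 2.614 = 0.1661.
ΔS = 223 − 7.23 = 215.8 mg/L, so the substrate removal rate is 54800 × 215.8/1000 = 11824 kg bCOD/d.
Net sludge production P_X = 0.1661 × 11824 = 1964 kg VSS/d.
Carbonaceous O₂ demand = substrate oxidised − cell-mass equivalent = 11824 − 1.42 × 1964 = 9036 kg O₂/d.

R_O ≈ 9040 kg O₂/d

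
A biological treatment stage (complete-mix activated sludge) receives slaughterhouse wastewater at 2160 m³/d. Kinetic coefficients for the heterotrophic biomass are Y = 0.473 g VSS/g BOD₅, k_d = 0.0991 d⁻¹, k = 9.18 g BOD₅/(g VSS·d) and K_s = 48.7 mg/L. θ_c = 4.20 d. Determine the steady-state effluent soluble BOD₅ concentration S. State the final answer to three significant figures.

S ≈ 4.10 mg/L

Effluent substrate depends only on kinetics and SRT: S = K_s(1 + k_d θ_c) / [θ_c(Yk − k_d) − 1] = 48.7 × (1 + 0.0991 × 4.20) / [4.20 × (0.473 × 9.18 − 0.0991) − 1] = 68.97 / 16.82 = 4.100 mg/L.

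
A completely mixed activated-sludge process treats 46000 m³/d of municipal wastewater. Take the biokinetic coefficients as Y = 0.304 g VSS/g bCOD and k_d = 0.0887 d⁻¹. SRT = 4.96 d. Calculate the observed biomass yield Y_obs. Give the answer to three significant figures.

Y_obs ≈ 0.211 g VSS/g bCOD

Correct the yield for decay: Y_obs = Y/(1 + k_d θ_c) = 0.304 / (1 + 0.0887 × 4.96) = 0.304 / 1.440 = 0.2111.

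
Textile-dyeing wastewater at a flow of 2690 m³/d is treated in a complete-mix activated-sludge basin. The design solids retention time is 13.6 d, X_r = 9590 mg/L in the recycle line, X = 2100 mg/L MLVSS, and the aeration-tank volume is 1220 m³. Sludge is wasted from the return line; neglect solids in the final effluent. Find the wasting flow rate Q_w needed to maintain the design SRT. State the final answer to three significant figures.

Q_w ≈ 19.6 m³/d

Q_w = (V·X)/(θ_c X_r) = 1220 × 2100 / (13.6 × 9590) = 19.64 m³/d.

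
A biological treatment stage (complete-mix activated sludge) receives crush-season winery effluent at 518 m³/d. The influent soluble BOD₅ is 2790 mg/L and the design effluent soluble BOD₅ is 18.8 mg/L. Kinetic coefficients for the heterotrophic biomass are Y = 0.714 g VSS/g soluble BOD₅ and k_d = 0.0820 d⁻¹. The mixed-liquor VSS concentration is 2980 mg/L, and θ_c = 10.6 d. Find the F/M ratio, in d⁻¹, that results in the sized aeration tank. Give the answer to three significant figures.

From the SRT design equation V = Y Q (S₀−S) θ_c / [X (1 + k_d θ_c)] = 0.714 × 518 × (2790 − 18.8) × 10.6 / [2980 × (1 + 0.0820 × 10.6)] = 1.09×10^7 / 5570 = 1950 m³.
Food-to-microorganism ratio F/M = Q S₀ / (V X) = 518 × 2790 / (1950 × 2980) = 0.2486 d⁻¹.

F/M ≈ 0.249 d⁻¹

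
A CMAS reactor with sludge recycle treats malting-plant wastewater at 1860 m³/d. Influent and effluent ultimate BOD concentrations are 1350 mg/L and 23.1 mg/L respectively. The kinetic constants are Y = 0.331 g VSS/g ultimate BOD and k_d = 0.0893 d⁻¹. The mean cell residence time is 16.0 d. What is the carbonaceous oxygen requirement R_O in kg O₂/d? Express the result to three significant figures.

R_O ≈ 1990 kg O₂/d

Observed yield with endogenous decay: Y_obs = Y / (1 + k_d·θ_c) = 0.331 / (1 + 0.0893 × 16.0) = 0.331 / 2.429 = 0.1363 g VSS/g ultimate BOD.
Mass of ultimate BOD removed per day: Q(S₀ − S) = 1860 × 1327 g/m³ = 2468 kg/d.
Biomass synthesised: P_X = Y_obs × 2468 = 336.3 kg VSS/d.
R_O = Q·(S₀ − S) − 1.42·P_X = 2468 − 1.42 × 336.3 = 1990 kg O₂/d.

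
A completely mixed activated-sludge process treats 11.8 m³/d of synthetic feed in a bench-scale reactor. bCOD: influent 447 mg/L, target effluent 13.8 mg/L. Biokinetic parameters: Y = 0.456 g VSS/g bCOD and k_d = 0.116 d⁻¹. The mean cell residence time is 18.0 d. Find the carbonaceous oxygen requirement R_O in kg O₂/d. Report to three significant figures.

Correct the yield for decay: Y_obs = Y/(1 + k_d θ_c) = 0.456 / (1 + 0.116 × 18.0) = 0.456 / 3.088 = 0.1477.
Q·(S₀ − S) = 11.8 × (447 − 13.8) × 10⁻³ = 5.112 kg/d removed.
Biomass synthesised: P_X = Y_obs × 5.112 = 0.7548 kg VSS/d.
R_O = Q·ΔS − 1.42 P_X = 5.112 − 1.072 = 4.040 kg O₂/d.

R_O ≈ 4.04 kg O₂/d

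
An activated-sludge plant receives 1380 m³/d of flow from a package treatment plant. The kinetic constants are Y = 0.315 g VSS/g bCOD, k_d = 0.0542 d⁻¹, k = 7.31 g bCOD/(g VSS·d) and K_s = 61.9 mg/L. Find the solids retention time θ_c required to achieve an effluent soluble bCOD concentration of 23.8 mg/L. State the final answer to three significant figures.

θ_c ≈ 1.71 d

Specific growth rate at S = 23.8 mg/L: μ = YkS/(K_s+S) = 0.315·7.31·23.8/(61.9+23.8) = 0.6395 d⁻¹.
1/θ_c = 0.6395 − 0.0542 = 0.5853 d⁻¹, so θ_c = 1.709 d.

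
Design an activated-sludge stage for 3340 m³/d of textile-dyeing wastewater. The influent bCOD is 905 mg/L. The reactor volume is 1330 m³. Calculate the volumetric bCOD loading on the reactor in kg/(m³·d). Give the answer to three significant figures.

L_v ≈ 2.27 kg bCOD/(m³·d)

Applied bCOD load per unit volume = Q·S₀/V = (3340 × 905/1000)/1330 = 2.273 kg bCOD·m⁻³·d⁻¹.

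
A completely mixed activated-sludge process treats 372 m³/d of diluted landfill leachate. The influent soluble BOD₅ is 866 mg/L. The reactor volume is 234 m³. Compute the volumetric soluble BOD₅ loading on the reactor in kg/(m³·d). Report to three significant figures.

Volumetric loading L_v = Q·S₀ / V = 372 × 866 g/m³ / 234.0 m³ = 1377 g/(m³·d) = 1.377 kg soluble BOD₅/(m³·d).

L_v ≈ 1.38 kg soluble BOD₅/(m³·d)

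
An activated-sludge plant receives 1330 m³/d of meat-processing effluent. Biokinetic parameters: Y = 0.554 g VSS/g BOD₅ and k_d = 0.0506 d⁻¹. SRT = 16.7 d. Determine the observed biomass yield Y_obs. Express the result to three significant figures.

Y_obs ≈ 0.300 g VSS/g BOD₅

Y_obs = Y / (1 + k_d θ_c) = 0.554 / (1 + 0.0506 × 16.7) = 0.554 / 1.845 = 0.3003.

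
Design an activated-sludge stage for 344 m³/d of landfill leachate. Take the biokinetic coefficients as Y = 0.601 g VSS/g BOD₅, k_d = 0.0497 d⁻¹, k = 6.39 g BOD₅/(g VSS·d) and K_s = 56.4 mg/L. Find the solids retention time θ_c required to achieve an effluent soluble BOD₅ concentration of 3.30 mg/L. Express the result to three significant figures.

θ_c ≈ 6.15 d

From 1/θ_c = Y·k·S/(K_s + S) − k_d: Y·k·S/(K_s+S) = 0.601 × 6.39 × 3.30 / (56.4 + 3.30) = 0.2123 d⁻¹.
θ_c = 1/(μ − k_d) = 1/(0.2123 − 0.0497) = 1/0.1626 = 6.151 d.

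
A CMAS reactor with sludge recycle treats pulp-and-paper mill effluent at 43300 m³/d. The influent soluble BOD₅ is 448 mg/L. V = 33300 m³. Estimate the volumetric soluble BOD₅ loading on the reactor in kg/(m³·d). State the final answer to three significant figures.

Volumetric loading L_v = Q·S₀ / V = 43300 × 448 g/m³ / 33300 m³ = 582.5 g/(m³·d) = 0.5825 kg soluble BOD₅/(m³·d).

L_v ≈ 0.583 kg soluble BOD₅/(m³·d)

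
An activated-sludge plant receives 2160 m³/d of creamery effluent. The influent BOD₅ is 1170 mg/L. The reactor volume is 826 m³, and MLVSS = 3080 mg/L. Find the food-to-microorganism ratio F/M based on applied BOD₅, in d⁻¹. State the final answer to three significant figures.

F/M = applied load / biomass = Q·S₀/(V·X) = 2160 × 1170 / (826.0 × 3080) = 0.9934 d⁻¹.

F/M ≈ 0.993 d⁻¹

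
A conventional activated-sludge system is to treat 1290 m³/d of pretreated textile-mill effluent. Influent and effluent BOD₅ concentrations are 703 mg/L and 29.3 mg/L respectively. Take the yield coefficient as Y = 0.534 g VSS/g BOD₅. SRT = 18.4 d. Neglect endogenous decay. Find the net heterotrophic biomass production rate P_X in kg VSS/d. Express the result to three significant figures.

No decay correction is needed, so Y_obs = Y = 0.534.
ΔS = 703 − 29.3 = 673.7 mg/L, so the substrate removal rate is 1290 × 673.7/1000 = 869.1 kg BOD₅/d.
Net biomass production P_X = Y_obs × Q·(S₀ − S) = 0.5340 × 869.1 = 464.1 kg VSS/d.

P_X ≈ 464 kg VSS/d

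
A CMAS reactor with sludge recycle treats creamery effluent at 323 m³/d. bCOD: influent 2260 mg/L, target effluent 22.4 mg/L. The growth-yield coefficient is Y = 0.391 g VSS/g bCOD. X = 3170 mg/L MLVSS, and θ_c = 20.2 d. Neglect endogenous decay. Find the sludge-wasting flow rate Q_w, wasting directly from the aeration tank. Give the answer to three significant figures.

Q_w ≈ 89.1 m³/d

With k_d = 0 the design equation reduces to V = Y Q (S₀−S) θ_c / X = 0.391 × 323 × (2260 − 22.4) × 20.2 / 3170 = 1801 m³.
For wasting at MLVSS concentration, Q_w = V/θ_c = 1801/20.2 = 89.15 m³/d.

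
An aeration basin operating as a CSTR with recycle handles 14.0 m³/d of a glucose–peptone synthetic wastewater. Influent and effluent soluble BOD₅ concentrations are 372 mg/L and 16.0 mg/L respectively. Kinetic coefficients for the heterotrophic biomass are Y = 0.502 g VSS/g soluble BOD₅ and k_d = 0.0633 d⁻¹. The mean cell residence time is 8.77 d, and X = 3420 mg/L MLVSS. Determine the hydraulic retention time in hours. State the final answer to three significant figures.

τ ≈ 7.07 h

From the SRT design equation V = Y Q (S₀−S) θ_c / [X (1 + k_d θ_c)] = 0.502 × 14.0 × (372 − 16.0) × 8.77 / [3420 × (1 + 0.0633 × 8.77)] = 2.19×10^4 / 5319 = 4.126 m³.
HRT = V/Q = 4.126 m³ / 14.0 m³·d⁻¹ = 0.2947 d × 24 = 7.072 h.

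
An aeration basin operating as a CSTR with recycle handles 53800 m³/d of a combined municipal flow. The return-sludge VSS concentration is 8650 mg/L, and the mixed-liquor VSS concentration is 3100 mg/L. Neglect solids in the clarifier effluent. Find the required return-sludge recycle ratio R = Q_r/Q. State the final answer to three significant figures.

R = Q_r/Q = X/(X_r − X) = 3100 / (8650 − 3100) = 0.5586.

R ≈ 0.559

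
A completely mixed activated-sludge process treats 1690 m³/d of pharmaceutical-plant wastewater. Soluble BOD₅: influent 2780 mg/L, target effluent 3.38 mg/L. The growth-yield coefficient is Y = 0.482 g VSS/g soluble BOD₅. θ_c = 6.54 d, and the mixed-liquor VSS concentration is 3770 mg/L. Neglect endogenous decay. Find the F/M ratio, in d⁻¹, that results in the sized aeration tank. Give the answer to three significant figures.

F/M ≈ 0.318 d⁻¹

With k_d = 0 the design equation reduces to V = Y Q (S₀−S) θ_c / X = 0.482 × 1690 × (2780 − 3.38) × 6.54 / 3770 = 3924 m³.
Food-to-microorganism ratio F/M = Q S₀ / (V X) = 1690 × 2780 / (3924 × 3770) = 0.3176 d⁻¹.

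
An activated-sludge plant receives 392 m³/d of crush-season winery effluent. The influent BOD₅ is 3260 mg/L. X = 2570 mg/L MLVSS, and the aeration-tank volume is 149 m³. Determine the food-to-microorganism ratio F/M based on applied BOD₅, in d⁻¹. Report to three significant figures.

F/M ≈ 3.34 d⁻¹

Food-to-microorganism ratio F/M = Q S₀ / (V X) = 392 × 3260 / (149.0 × 2570) = 3.337 d⁻¹.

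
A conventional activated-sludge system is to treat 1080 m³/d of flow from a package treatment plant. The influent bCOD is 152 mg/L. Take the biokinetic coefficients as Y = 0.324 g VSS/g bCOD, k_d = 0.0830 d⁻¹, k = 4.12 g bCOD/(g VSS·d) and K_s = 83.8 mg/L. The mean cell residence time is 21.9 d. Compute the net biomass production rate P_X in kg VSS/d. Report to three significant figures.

From the Monod/SRT balance for a CMAS, S = K_s·(1+k_d θ_c)/[θ_c·(Y k − k_d) − 1] = 83.8 × (1 + 0.0830 × 21.9) / [21.9 × (0.324 × 4.12 − 0.0830) − 1] = 236.1 / 26.42 = 8.939 mg/L.
Y_obs = Y / (1 + k_d θ_c) = 0.324 / (1 + 0.0830 × 21.9) = 0.324 / 2.818 = 0.1150.
Mass of bCOD removed per day: Q(S₀ − S) = 1080 × 143.1 g/m³ = 154.5 kg/d.
P_X = Y_obs · Q(S₀ − S) = 0.1150 × 154.5 = 17.77 kg VSS/d.

P_X ≈ 17.8 kg VSS/d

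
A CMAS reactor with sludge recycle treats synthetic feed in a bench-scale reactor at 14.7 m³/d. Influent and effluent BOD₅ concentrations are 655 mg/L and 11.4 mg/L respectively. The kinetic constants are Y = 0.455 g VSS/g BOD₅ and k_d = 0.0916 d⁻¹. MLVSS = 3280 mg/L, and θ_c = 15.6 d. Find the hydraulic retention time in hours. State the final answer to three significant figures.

τ ≈ 13.8 h

Rearranging the biomass balance for a CMAS with decay, V = Y·Q·ΔS·θ_c / [X·(1+k_d θ_c)] = 0.455 × 14.7 × (655 − 11.4) × 15.6 / [3280 × (1 + 0.0916 × 15.6)] = 6.72×10^4 / 7967 = 8.429 m³.
τ = V/Q = 8.429/14.7 = 0.5734 d, or 13.76 h.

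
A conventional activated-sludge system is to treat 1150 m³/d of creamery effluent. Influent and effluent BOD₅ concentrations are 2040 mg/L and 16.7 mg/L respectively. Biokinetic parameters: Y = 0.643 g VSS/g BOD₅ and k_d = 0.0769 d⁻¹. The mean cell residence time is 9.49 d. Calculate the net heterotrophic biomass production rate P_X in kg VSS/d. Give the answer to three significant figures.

Y_obs = Y / (1 + k_d θ_c) = 0.643 / (1 + 0.0769 × 9.49) = 0.643 / 1.730 = 0.3717.
ΔS = 2040 − 16.7 = 2023 mg/L, so the substrate removal rate is 1150 × 2023/1000 = 2327 kg BOD₅/d.
So the net sludge growth is P_X = 0.3717 × 2327 = 864.9 kg VSS/d.

P_X ≈ 865 kg VSS/d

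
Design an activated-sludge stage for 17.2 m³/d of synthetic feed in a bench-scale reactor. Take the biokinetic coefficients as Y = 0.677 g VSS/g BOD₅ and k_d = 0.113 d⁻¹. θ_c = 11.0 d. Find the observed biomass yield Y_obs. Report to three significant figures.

Y_obs ≈ 0.302 g VSS/g BOD₅

Y_obs = Y / (1 + k_d θ_c) = 0.677 / (1 + 0.113 × 11.0) = 0.677 / 2.243 = 0.3018.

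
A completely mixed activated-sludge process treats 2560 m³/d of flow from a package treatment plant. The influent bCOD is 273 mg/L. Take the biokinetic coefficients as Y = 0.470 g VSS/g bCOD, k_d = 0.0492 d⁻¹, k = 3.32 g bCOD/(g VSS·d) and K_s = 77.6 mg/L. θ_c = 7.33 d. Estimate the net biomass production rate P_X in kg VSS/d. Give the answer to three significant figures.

Effluent substrate depends only on kinetics and SRT: S = K_s(1 + k_d θ_c) / [θ_c(Yk − k_d) − 1] = 77.6 × (1 + 0.0492 × 7.33) / [7.33 × (0.470 × 3.32 − 0.0492) − 1] = 105.6 / 10.08 = 10.48 mg/L.
The observed yield is Y_obs = Y/(1 + k_d·θ_c) = 0.470 / (1 + 0.0492 × 7.33) = 0.470 / 1.361 = 0.3454 g VSS per g bCOD removed.
Mass of bCOD removed per day: Q(S₀ − S) = 2560 × 262.5 g/m³ = 672.0 kg/d.
Net biomass production P_X = Y_obs × Q·(S₀ − S) = 0.3454 × 672.0 = 232.1 kg VSS/d.

P_X ≈ 232 kg VSS/d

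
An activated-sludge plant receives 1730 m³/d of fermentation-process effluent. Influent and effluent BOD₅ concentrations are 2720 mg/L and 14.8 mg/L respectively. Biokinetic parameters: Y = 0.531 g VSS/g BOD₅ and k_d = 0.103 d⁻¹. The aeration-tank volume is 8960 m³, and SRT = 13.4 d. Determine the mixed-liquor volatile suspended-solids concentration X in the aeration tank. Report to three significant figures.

X ≈ 1560 mg/L

Solving the biomass balance for X: X = Y Q (S₀−S) θ_c / [V (1+k_d θ_c)] = 0.531 × 1730 × (2720 − 14.8) × 13.4 / [8960 × (1 + 0.103 × 13.4)] = 1561 mg/L.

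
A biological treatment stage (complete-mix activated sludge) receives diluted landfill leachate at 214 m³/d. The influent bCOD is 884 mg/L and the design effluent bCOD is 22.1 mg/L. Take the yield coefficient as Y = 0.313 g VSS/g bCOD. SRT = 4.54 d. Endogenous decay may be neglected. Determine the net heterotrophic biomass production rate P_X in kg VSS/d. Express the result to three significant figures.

No decay correction is needed, so Y_obs = Y = 0.313.
Substrate removed = Q·(S₀ − S) = 214 m³/d × (884 − 22.1) g/m³ = 1.84×10^5 g/d = 184.4 kg/d.
Biomass produced: P_X = Y_obs·Q·ΔS = 0.3130 × 184.4 ≈ 57.73 kg VSS/d.

P_X ≈ 57.7 kg VSS/d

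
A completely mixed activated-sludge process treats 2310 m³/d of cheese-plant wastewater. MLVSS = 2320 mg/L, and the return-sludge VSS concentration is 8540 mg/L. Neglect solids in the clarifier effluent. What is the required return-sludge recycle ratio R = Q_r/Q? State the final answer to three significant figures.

R ≈ 0.373

Mass balance around the secondary clarifier (neglecting effluent solids): R = X / (X_r − X) = 2320 / (8540 − 2320) = 0.3730.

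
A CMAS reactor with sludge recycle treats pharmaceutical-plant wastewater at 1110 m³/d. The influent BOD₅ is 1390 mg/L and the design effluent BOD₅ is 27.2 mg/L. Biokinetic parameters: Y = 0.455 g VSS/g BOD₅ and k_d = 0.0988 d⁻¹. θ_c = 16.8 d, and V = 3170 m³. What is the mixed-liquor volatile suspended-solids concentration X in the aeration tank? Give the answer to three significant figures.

X = Y·Q·ΔS·θ_c / [V·(1 + k_d θ_c)] = 0.455 × 1110 × (1390 − 27.2) × 16.8 / [3170 × (1 + 0.0988 × 16.8)] = 1371 mg/L.

X ≈ 1370 mg/L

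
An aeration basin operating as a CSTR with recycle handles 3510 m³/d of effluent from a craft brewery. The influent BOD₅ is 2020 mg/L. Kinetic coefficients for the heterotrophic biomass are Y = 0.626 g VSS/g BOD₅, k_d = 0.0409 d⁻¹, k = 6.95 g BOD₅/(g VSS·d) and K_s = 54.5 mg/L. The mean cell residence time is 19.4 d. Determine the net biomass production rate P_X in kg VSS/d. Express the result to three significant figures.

P_X ≈ 2470 kg VSS/d

From the Monod/SRT balance for a CMAS, S = K_s·(1+k_d θ_c)/[θ_c·(Y k − k_d) − 1] = 54.5 × (1 + 0.0409 × 19.4) / [19.4 × (0.626 × 6.95 − 0.0409) − 1] = 97.74 / 82.61 = 1.183 mg/L.
The observed yield is Y_obs = Y/(1 + k_d·θ_c) = 0.626 / (1 + 0.0409 × 19.4) = 0.626 / 1.793 = 0.3490 g VSS per g BOD₅ removed.
Q·(S₀ − S) = 3510 × (2020 − 1.18) × 10⁻³ = 7086 kg/d removed.
Biomass produced: P_X = Y_obs·Q·ΔS = 0.3490 × 7086 ≈ 2473 kg VSS/d.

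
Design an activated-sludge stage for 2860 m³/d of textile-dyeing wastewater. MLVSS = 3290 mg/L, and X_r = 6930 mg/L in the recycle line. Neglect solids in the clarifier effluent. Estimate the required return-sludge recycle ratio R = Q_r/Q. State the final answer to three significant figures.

R = Q_r/Q = X/(X_r − X) = 3290 / (6930 − 3290) = 0.9038.

R ≈ 0.904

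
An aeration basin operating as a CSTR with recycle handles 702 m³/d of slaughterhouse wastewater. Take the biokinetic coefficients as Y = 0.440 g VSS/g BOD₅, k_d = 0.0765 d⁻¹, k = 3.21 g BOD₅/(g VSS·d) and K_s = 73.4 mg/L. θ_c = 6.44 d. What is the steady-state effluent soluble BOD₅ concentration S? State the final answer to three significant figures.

S ≈ 14.4 mg/L

Effluent substrate depends only on kinetics and SRT: S = K_s(1 + k_d θ_c) / [θ_c(Yk − k_d) − 1] = 73.4 × (1 + 0.0765 × 6.44) / [6.44 × (0.440 × 3.21 − 0.0765) − 1] = 109.6 / 7.603 = 14.41 mg/L.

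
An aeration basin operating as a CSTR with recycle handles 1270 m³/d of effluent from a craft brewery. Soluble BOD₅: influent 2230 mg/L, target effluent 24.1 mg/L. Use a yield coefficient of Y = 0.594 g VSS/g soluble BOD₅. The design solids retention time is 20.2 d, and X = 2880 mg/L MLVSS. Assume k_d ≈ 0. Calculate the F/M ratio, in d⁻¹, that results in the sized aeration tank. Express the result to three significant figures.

V·X = Y·Q·ΔS·θ_c gives V = 0.594 × 1270 × (2230 − 24.1) × 20.2 / 2880 = 11672 m³.
F/M = applied load / biomass = Q·S₀/(V·X) = 1270 × 2230 / (11672 × 2880) = 0.08425 d⁻¹.

F/M ≈ 0.0843 d⁻¹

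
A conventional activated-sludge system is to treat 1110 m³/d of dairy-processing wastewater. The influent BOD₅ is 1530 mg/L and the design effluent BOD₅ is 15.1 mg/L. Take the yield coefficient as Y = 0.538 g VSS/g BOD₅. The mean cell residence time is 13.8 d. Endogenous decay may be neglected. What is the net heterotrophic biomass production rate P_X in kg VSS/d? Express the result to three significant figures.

P_X ≈ 905 kg VSS/d

No decay correction is needed, so Y_obs = Y = 0.538.
Mass of BOD₅ removed per day: Q(S₀ − S) = 1110 × 1515 g/m³ = 1682 kg/d.
Net biomass production P_X = Y_obs × Q·(S₀ − S) = 0.5380 × 1682 = 904.7 kg VSS/d.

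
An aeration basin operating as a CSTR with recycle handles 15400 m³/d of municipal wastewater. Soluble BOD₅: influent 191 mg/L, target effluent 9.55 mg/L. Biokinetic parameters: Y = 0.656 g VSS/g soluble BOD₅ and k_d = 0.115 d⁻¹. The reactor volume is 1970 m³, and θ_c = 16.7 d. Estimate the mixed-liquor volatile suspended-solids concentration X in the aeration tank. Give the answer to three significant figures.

From V·X·(1 + k_d·θ_c) = Y·Q·(S₀ − S)·θ_c: X = 0.656 × 15400 × (191 − 9.55) × 16.7 / [1970 × (1 + 0.115 × 16.7)] = 5321 mg/L.

X ≈ 5320 mg/L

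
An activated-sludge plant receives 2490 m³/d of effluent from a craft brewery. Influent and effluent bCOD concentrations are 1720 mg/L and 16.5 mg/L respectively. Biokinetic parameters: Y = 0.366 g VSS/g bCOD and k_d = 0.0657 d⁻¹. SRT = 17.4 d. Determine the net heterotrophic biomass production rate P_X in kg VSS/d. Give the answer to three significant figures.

P_X ≈ 724 kg VSS/d

The observed yield is Y_obs = Y/(1 + k_d·θ_c) = 0.366 / (1 + 0.0657 × 17.4) = 0.366 / 2.143 = 0.1708 g VSS per g bCOD removed.
Mass of bCOD removed per day: Q(S₀ − S) = 2490 × 1704 g/m³ = 4242 kg/d.
Net biomass production P_X = Y_obs × Q·(S₀ − S) = 0.1708 × 4242 = 724.4 kg VSS/d.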